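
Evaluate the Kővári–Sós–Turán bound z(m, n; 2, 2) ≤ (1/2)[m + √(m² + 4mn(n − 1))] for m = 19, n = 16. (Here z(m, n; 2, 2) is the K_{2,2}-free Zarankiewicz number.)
z(19, 16; 2, 2) ≤ (1/2)[19 + √(19² + 4·19·16·15)] = (1/2)[19 + √18601] = 77.6927

Kővári–Sós–Turán: let r_1, ..., r_19 be the row sums and z = Σ r_i the total number of 1s. Each pair of columns can share at most one row with both entries 1 (else a 2×2 all-ones block appears), so Σ_i C(r_i, 2) ≤ C(16, 2) = 120. By convexity Σ_i C(r_i, 2) ≥ 19·C(z/19, 2) = z(z − 19)/(2·19), giving z² − 19z − 19·16·15 ≤ 0 and hence z ≤ (1/2)[19 + √(361 + 4·4560)] = (1/2)[19 + √18601] ≈ (1/2)(19 + 136.3855) = 77.6927.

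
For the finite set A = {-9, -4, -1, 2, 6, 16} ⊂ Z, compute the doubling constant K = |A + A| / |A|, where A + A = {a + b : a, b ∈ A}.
K = |A + A| / |A| = 19/6

Enumerate A + A = {a + b : a, b ∈ A}. With |A| = 6, there are |A|^2 = 36 ordered sum pairs; collecting distinct values, A + A = {-18, -13, -10, -8, -7, -5, -3, -2, 1, 2, 4, 5, 7, 8, 12, 15, 18, 22, 32}, so |A + A| = 19. Thus K = 19/6. For comparison, the minimum possible |A + A| over all 6-element sets is 2·6 − 1 = 11 (so min K = 11/6), attained only by arithmetic progressions.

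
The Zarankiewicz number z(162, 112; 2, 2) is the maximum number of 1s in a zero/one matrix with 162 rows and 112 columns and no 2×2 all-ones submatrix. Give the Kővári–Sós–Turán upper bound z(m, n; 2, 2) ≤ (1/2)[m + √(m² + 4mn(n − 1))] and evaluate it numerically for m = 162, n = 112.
z(162, 112; 2, 2) ≤ (1/2)[162 + √(162² + 4·162·112·111)] = (1/2)[162 + √8082180] = 1502.4588

Kővári–Sós–Turán: let r_1, ..., r_162 be the row sums and z = Σ r_i the total number of 1s. Each pair of columns can share at most one row with both entries 1 (else a 2×2 all-ones block appears), so Σ_i C(r_i, 2) ≤ C(112, 2) = 6216. By convexity Σ_i C(r_i, 2) ≥ 162·C(z/162, 2) = z(z − 162)/(2·162), giving z² − 162z − 162·112·111 ≤ 0 and hence z ≤ (1/2)[162 + √(26244 + 4·2013984)] = (1/2)[162 + √8082180] ≈ (1/2)(162 + 2842.9175) = 1502.4588.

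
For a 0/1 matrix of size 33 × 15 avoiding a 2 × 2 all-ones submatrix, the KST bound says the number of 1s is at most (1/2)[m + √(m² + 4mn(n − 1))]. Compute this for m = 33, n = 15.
z(33, 15; 2, 2) ≤ (1/2)[33 + √(33² + 4·33·15·14)] = (1/2)[33 + √28809] = 101.3661

Kővári–Sós–Turán: let r_1, ..., r_33 be the row sums and z = Σ r_i the total number of 1s. Each pair of columns can share at most one row with both entries 1 (else a 2×2 all-ones block appears), so Σ_i C(r_i, 2) ≤ C(15, 2) = 105. By convexity Σ_i C(r_i, 2) ≥ 33·C(z/33, 2) = z(z − 33)/(2·33), giving z² − 33z − 33·15·14 ≤ 0 and hence z ≤ (1/2)[33 + √(1089 + 4·6930)] = (1/2)[33 + √28809] ≈ (1/2)(33 + 169.7321) = 101.3661.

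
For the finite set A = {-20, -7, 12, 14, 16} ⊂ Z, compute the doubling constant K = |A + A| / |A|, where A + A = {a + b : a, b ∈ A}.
K = |A + A| / |A| = 14/5

Enumerate A + A = {a + b : a, b ∈ A}. With |A| = 5, there are |A|^2 = 25 ordered sum pairs; collecting distinct values, A + A = {-40, -27, -14, -8, -6, -4, 5, 7, 9, 24, 26, 28, 30, 32}, so |A + A| = 14. Thus K = 14/5. For comparison, the minimum possible |A + A| over all 5-element sets is 2·5 − 1 = 9 (so min K = 9/5), attained only by arithmetic progressions.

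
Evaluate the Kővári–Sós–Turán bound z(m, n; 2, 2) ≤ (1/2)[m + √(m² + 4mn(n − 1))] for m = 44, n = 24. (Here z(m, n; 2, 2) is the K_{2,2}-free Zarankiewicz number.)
z(44, 24; 2, 2) ≤ (1/2)[44 + √(44² + 4·44·24·23)] = (1/2)[44 + √99088] = 179.3912

Kővári–Sós–Turán: let r_1, ..., r_44 be the row sums and z = Σ r_i the total number of 1s. Each pair of columns can share at most one row with both entries 1 (else a 2×2 all-ones block appears), so Σ_i C(r_i, 2) ≤ C(24, 2) = 276. By convexity Σ_i C(r_i, 2) ≥ 44·C(z/44, 2) = z(z − 44)/(2·44), giving z² − 44z − 44·24·23 ≤ 0 and hence z ≤ (1/2)[44 + √(1936 + 4·24288)] = (1/2)[44 + √99088] ≈ (1/2)(44 + 314.7825) = 179.3912.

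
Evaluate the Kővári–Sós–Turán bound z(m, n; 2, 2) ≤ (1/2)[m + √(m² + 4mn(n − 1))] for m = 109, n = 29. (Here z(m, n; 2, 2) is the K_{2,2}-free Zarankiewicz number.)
z(109, 29; 2, 2) ≤ (1/2)[109 + √(109² + 4·109·29·28)] = (1/2)[109 + √365913] = 356.9537

Kővári–Sós–Turán: let r_1, ..., r_109 be the row sums and z = Σ r_i the total number of 1s. Each pair of columns can share at most one row with both entries 1 (else a 2×2 all-ones block appears), so Σ_i C(r_i, 2) ≤ C(29, 2) = 406. By convexity Σ_i C(r_i, 2) ≥ 109·C(z/109, 2) = z(z − 109)/(2·109), giving z² − 109z − 109·29·28 ≤ 0 and hence z ≤ (1/2)[109 + √(11881 + 4·88508)] = (1/2)[109 + √365913] ≈ (1/2)(109 + 604.9074) = 356.9537.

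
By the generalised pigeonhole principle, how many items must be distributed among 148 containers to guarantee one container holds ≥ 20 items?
n = (20 − 1)·148 + 1 = 2813

By the generalised pigeonhole principle, to guarantee some box contains ≥ r objects we need more than (r − 1) · k objects total. Threshold: n = (r − 1) · k + 1. With r = 20 and k = 148: n = 19 · 148 + 1 = 2812 + 1 = 2813. For n = 2812 = 19 · 148, we can put exactly 19 objects in every box, avoiding 20 in any single one — so 2813 is tight.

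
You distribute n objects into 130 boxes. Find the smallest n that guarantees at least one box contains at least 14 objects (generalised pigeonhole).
n = (14 − 1)·130 + 1 = 1691

By the generalised pigeonhole principle, to guarantee some box contains ≥ r objects we need more than (r − 1) · k objects total. Threshold: n = (r − 1) · k + 1. With r = 14 and k = 130: n = 13 · 130 + 1 = 1690 + 1 = 1691. For n = 1690 = 13 · 130, we can put exactly 13 objects in every box, avoiding 14 in any single one — so 1691 is tight.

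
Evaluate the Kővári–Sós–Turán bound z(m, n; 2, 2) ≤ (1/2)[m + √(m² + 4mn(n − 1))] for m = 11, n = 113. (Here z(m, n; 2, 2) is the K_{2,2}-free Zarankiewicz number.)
z(11, 113; 2, 2) ≤ (1/2)[11 + √(11² + 4·11·113·112)] = (1/2)[11 + √556985] = 378.6571

Kővári–Sós–Turán: let r_1, ..., r_11 be the row sums and z = Σ r_i the total number of 1s. Each pair of columns can share at most one row with both entries 1 (else a 2×2 all-ones block appears), so Σ_i C(r_i, 2) ≤ C(113, 2) = 6328. By convexity Σ_i C(r_i, 2) ≥ 11·C(z/11, 2) = z(z − 11)/(2·11), giving z² − 11z − 11·113·112 ≤ 0 and hence z ≤ (1/2)[11 + √(121 + 4·139216)] = (1/2)[11 + √556985] ≈ (1/2)(11 + 746.3143) = 378.6571.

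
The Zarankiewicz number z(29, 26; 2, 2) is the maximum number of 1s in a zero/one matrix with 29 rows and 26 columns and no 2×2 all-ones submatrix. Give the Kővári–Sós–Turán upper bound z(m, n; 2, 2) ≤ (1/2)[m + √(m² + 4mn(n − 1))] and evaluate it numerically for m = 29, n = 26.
z(29, 26; 2, 2) ≤ (1/2)[29 + √(29² + 4·29·26·25)] = (1/2)[29 + √76241] = 152.5589

Kővári–Sós–Turán: let r_1, ..., r_29 be the row sums and z = Σ r_i the total number of 1s. Each pair of columns can share at most one row with both entries 1 (else a 2×2 all-ones block appears), so Σ_i C(r_i, 2) ≤ C(26, 2) = 325. By convexity Σ_i C(r_i, 2) ≥ 29·C(z/29, 2) = z(z − 29)/(2·29), giving z² − 29z − 29·26·25 ≤ 0 and hence z ≤ (1/2)[29 + √(841 + 4·18850)] = (1/2)[29 + √76241] ≈ (1/2)(29 + 276.1177) = 152.5589.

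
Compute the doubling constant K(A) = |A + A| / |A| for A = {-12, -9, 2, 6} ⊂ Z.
K = |A + A| / |A| = 10/4 = 5/2

Enumerate A + A = {a + b : a, b ∈ A}. With |A| = 4, there are |A|^2 = 16 ordered sum pairs; collecting distinct values, A + A = {-24, -21, -18, -10, -7, -6, -3, 4, 8, 12}, so |A + A| = 10. Thus K = 10/4 = 5/2. For comparison, the minimum possible |A + A| over all 4-element sets is 2·4 − 1 = 7 (so min K = 7/4), attained only by arithmetic progressions.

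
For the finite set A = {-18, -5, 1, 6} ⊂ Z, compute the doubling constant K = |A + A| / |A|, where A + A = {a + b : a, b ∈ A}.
K = |A + A| / |A| = 10/4 = 5/2

Enumerate A + A = {a + b : a, b ∈ A}. With |A| = 4, there are |A|^2 = 16 ordered sum pairs; collecting distinct values, A + A = {-36, -23, -17, -12, -10, -4, 1, 2, 7, 12}, so |A + A| = 10. Thus K = 10/4 = 5/2. For comparison, the minimum possible |A + A| over all 4-element sets is 2·4 − 1 = 7 (so min K = 7/4), attained only by arithmetic progressions.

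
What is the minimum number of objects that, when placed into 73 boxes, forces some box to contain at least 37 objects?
n = (37 − 1)·73 + 1 = 2629

By the generalised pigeonhole principle, to guarantee some box contains ≥ r objects we need more than (r − 1) · k objects total. Threshold: n = (r − 1) · k + 1. With r = 37 and k = 73: n = 36 · 73 + 1 = 2628 + 1 = 2629. For n = 2628 = 36 · 73, we can put exactly 36 objects in every box, avoiding 37 in any single one — so 2629 is tight.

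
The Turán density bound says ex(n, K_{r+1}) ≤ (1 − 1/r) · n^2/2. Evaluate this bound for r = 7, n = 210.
Turán density bound = (6/7) · 210^2/2 = 18900

Turán's theorem: ex(n, K_{r+1}) is achieved by the complete r-partite Turán graph T(n, r) with parts as balanced as possible, and is at most (1 − 1/r) · n^2/2. For r = 7, n = 210: the density bound is (6/7) · 44100/2 = 18900. Since 7 ∣ 210, the Turán graph T(210, 7) has parts of equal size 30, and its edge count e(T(210, 7)) = 18900 attains the density bound exactly.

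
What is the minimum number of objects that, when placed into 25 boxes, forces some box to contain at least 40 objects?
n = (40 − 1)·25 + 1 = 976

By the generalised pigeonhole principle, to guarantee some box contains ≥ r objects we need more than (r − 1) · k objects total. Threshold: n = (r − 1) · k + 1. With r = 40 and k = 25: n = 39 · 25 + 1 = 975 + 1 = 976. For n = 975 = 39 · 25, we can put exactly 39 objects in every box, avoiding 40 in any single one — so 976 is tight.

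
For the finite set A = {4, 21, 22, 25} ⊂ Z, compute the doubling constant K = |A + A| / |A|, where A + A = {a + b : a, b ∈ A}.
K = |A + A| / |A| = 10/4 = 5/2

Enumerate A + A = {a + b : a, b ∈ A}. With |A| = 4, there are |A|^2 = 16 ordered sum pairs; collecting distinct values, A + A = {8, 25, 26, 29, 42, 43, 44, 46, 47, 50}, so |A + A| = 10. Thus K = 10/4 = 5/2. For comparison, the minimum possible |A + A| over all 4-element sets is 2·4 − 1 = 7 (so min K = 7/4), attained only by arithmetic progressions.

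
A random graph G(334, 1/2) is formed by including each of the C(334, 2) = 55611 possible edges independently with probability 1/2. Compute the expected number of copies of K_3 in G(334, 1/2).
E[# K_3] = C(334, 3) · (1/2)^C(3, 2) = 6154284 / 2^3 = 1538571/2 = 769285.5

For each 3-subset S of vertices (there are C(334, 3) = 6154284 such S), let X_S = 1 if S induces a K_3 (all C(3, 2) = 3 edges present). Then P(X_S = 1) = (1/2)^3 = 1/8. By linearity of expectation, E[# K_3] = C(334, 3) · (1/2)^3 = 6154284 / 8 = 1538571/2 = 769285.5.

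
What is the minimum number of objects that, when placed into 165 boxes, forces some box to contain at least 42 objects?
n = (42 − 1)·165 + 1 = 6766

By the generalised pigeonhole principle, to guarantee some box contains ≥ r objects we need more than (r − 1) · k objects total. Threshold: n = (r − 1) · k + 1. With r = 42 and k = 165: n = 41 · 165 + 1 = 6765 + 1 = 6766. For n = 6765 = 41 · 165, we can put exactly 41 objects in every box, avoiding 42 in any single one — so 6766 is tight.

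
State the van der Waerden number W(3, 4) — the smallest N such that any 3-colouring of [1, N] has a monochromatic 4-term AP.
W(3, 4) = 293

This is a classical value, W(3, 4) = 293, established by combining an explicit 3-colouring of {1, ..., 292} with no monochromatic 4-AP (giving the lower bound W(3, 4) > 292) and a finite case analysis / exhaustive computer search showing every 3-colouring of {1, ..., 293} has such an AP.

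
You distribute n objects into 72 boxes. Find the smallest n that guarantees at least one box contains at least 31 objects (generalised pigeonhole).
n = (31 − 1)·72 + 1 = 2161

By the generalised pigeonhole principle, to guarantee some box contains ≥ r objects we need more than (r − 1) · k objects total. Threshold: n = (r − 1) · k + 1. With r = 31 and k = 72: n = 30 · 72 + 1 = 2160 + 1 = 2161. For n = 2160 = 30 · 72, we can put exactly 30 objects in every box, avoiding 31 in any single one — so 2161 is tight.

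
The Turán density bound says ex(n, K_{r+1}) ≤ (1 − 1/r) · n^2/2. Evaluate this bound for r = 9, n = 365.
Turán density bound = (8/9) · 365^2/2 = 532900/9 ≈ 59211.1111

Turán's theorem: ex(n, K_{r+1}) is achieved by the complete r-partite Turán graph T(n, r) with parts as balanced as possible, and is at most (1 − 1/r) · n^2/2. For r = 9, n = 365: the density bound is (8/9) · 133225/2 = 532900/9 ≈ 59211.1111. The integer-valued extremum is e(T(365, 9)) = 59210, which is strictly less than the density bound 532900/9 since 9 ∤ 365 (the parts of T(365, 9) cannot all be equal).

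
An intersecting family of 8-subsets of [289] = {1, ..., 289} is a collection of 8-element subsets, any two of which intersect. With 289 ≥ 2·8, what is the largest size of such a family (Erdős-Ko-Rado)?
max |F| = C(288, 7) = 30297627730656

The Erdős-Ko-Rado theorem states: for n ≥ 2k, an intersecting family of k-subsets of an n-element set has size at most C(n − 1, k − 1), with equality for 'star' families {A ⊆ [n] : |A| = k, i ∈ A} (fix an element i). For n = 289, k = 8: C(288, 7) = 30297627730656.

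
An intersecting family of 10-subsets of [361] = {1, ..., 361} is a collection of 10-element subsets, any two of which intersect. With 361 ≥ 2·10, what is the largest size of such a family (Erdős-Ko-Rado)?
max |F| = C(360, 9) = 253037064783854560

Erdős-Ko-Rado (1961): when n ≥ 2k, max |F| = C(n−1, k−1). The bound is attained by the star {A : i ∈ A} for any fixed i ∈ [n]. Here C(361−1, 10−1) = C(360, 9) = 253037064783854560.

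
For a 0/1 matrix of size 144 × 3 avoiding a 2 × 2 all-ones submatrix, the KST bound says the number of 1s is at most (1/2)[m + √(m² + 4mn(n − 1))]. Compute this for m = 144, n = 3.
z(144, 3; 2, 2) ≤ (1/2)[144 + √(144² + 4·144·3·2)] = (1/2)[144 + √24192] = 149.7689

Kővári–Sós–Turán: let r_1, ..., r_144 be the row sums and z = Σ r_i the total number of 1s. Each pair of columns can share at most one row with both entries 1 (else a 2×2 all-ones block appears), so Σ_i C(r_i, 2) ≤ C(3, 2) = 3. By convexity Σ_i C(r_i, 2) ≥ 144·C(z/144, 2) = z(z − 144)/(2·144), giving z² − 144z − 144·3·2 ≤ 0 and hence z ≤ (1/2)[144 + √(20736 + 4·864)] = (1/2)[144 + √24192] ≈ (1/2)(144 + 155.5378) = 149.7689.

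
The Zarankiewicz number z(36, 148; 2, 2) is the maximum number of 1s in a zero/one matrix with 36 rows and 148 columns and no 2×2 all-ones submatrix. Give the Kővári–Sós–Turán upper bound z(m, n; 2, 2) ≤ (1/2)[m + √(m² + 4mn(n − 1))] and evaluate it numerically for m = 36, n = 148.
z(36, 148; 2, 2) ≤ (1/2)[36 + √(36² + 4·36·148·147)] = (1/2)[36 + √3134160] = 903.1779

Kővári–Sós–Turán: let r_1, ..., r_36 be the row sums and z = Σ r_i the total number of 1s. Each pair of columns can share at most one row with both entries 1 (else a 2×2 all-ones block appears), so Σ_i C(r_i, 2) ≤ C(148, 2) = 10878. By convexity Σ_i C(r_i, 2) ≥ 36·C(z/36, 2) = z(z − 36)/(2·36), giving z² − 36z − 36·148·147 ≤ 0 and hence z ≤ (1/2)[36 + √(1296 + 4·783216)] = (1/2)[36 + √3134160] ≈ (1/2)(36 + 1770.3559) = 903.1779.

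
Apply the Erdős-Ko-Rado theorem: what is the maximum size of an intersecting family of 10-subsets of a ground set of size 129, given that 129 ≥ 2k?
max |F| = C(128, 9) = 19062702032000

Erdős-Ko-Rado (1961): when n ≥ 2k, max |F| = C(n−1, k−1). The bound is attained by the star {A : i ∈ A} for any fixed i ∈ [n]. Here C(129−1, 10−1) = C(128, 9) = 19062702032000.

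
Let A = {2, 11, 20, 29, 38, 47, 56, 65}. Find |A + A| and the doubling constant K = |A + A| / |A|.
K = |A + A| / |A| = 15/8

Enumerate A + A = {a + b : a, b ∈ A}. With |A| = 8, there are |A|^2 = 64 ordered sum pairs; collecting distinct values, A + A = {4, 13, 22, 31, 40, 49, 58, 67, 76, 85, 94, 103, 112, 121, 130}, so |A + A| = 15. Thus K = 15/8. Here |A + A| = 2|A| − 1 = 15, the minimum possible — so K = 15/8 is minimal, which holds iff A is an arithmetic progression.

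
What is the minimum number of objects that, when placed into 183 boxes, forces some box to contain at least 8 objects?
n = (8 − 1)·183 + 1 = 1282

By the generalised pigeonhole principle, to guarantee some box contains ≥ r objects we need more than (r − 1) · k objects total. Threshold: n = (r − 1) · k + 1. With r = 8 and k = 183: n = 7 · 183 + 1 = 1281 + 1 = 1282. For n = 1281 = 7 · 183, we can put exactly 7 objects in every box, avoiding 8 in any single one — so 1282 is tight.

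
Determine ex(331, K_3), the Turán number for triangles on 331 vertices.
ex(331, K_3) = ⌊331^2/4⌋ = 27390

Mantel (1907): a triangle-free graph on n vertices has at most ⌊n^2/4⌋ edges, with equality for the complete bipartite graph K_{⌊n/2⌋, ⌈n/2⌉}. For n = 331: ⌊331^2/4⌋ = ⌊109561/4⌋ = 27390. The extremal graph is K_{165, 166}, which has 165·166 = 27390 edges.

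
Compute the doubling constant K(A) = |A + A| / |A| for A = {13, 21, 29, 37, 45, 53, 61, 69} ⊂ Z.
K = |A + A| / |A| = 15/8

Enumerate A + A = {a + b : a, b ∈ A}. With |A| = 8, there are |A|^2 = 64 ordered sum pairs; collecting distinct values, A + A = {26, 34, 42, 50, 58, 66, 74, 82, 90, 98, 106, 114, 122, 130, 138}, so |A + A| = 15. Thus K = 15/8. Here |A + A| = 2|A| − 1 = 15, the minimum possible — so K = 15/8 is minimal, which holds iff A is an arithmetic progression.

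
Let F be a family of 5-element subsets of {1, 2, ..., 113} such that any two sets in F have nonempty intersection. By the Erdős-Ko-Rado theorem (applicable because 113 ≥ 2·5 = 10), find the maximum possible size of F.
max |F| = C(112, 4) = 6210820

The Erdős-Ko-Rado theorem states: for n ≥ 2k, an intersecting family of k-subsets of an n-element set has size at most C(n − 1, k − 1), with equality for 'star' families {A ⊆ [n] : |A| = k, i ∈ A} (fix an element i). For n = 113, k = 5: C(112, 4) = 6210820.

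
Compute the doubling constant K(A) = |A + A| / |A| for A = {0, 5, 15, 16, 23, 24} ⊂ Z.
K = |A + A| / |A| = 20/6 = 10/3

Enumerate A + A = {a + b : a, b ∈ A}. With |A| = 6, there are |A|^2 = 36 ordered sum pairs; collecting distinct values, A + A = {0, 5, 10, 15, 16, 20, 21, 23, 24, 28, 29, 30, 31, 32, 38, 39, 40, 46, 47, 48}, so |A + A| = 20. Thus K = 20/6 = 10/3. For comparison, the minimum possible |A + A| over all 6-element sets is 2·6 − 1 = 11 (so min K = 11/6), attained only by arithmetic progressions.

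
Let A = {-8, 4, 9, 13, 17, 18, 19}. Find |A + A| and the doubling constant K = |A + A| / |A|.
K = |A + A| / |A| = 25/7

Enumerate A + A = {a + b : a, b ∈ A}. With |A| = 7, there are |A|^2 = 49 ordered sum pairs; collecting distinct values, A + A = {-16, -4, 1, 5, 8, 9, 10, 11, 13, 17, 18, 21, 22, 23, 26, 27, 28, 30, 31, 32, 34, 35, 36, 37, 38}, so |A + A| = 25. Thus K = 25/7. For comparison, the minimum possible |A + A| over all 7-element sets is 2·7 − 1 = 13 (so min K = 13/7), attained only by arithmetic progressions.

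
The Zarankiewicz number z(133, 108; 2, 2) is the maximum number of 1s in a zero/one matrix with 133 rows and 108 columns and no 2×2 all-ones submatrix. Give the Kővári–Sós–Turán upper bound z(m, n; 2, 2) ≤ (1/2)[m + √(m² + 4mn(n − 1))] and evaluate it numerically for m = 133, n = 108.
z(133, 108; 2, 2) ≤ (1/2)[133 + √(133² + 4·133·108·107)] = (1/2)[133 + √6165481] = 1308.0193

Kővári–Sós–Turán: let r_1, ..., r_133 be the row sums and z = Σ r_i the total number of 1s. Each pair of columns can share at most one row with both entries 1 (else a 2×2 all-ones block appears), so Σ_i C(r_i, 2) ≤ C(108, 2) = 5778. By convexity Σ_i C(r_i, 2) ≥ 133·C(z/133, 2) = z(z − 133)/(2·133), giving z² − 133z − 133·108·107 ≤ 0 and hence z ≤ (1/2)[133 + √(17689 + 4·1536948)] = (1/2)[133 + √6165481] ≈ (1/2)(133 + 2483.0387) = 1308.0193.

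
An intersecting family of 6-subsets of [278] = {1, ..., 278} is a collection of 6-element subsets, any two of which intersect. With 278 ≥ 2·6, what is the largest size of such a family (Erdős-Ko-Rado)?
max |F| = C(277, 5) = 13105497405

Erdős-Ko-Rado (1961): when n ≥ 2k, max |F| = C(n−1, k−1). The bound is attained by the star {A : i ∈ A} for any fixed i ∈ [n]. Here C(278−1, 6−1) = C(277, 5) = 13105497405.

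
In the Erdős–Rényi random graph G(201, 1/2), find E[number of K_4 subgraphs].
E[# K_4] = C(201, 4) · (1/2)^C(4, 2) = 65998350 / 2^6 = 32999175/32 = 1031224.21875

For each 4-subset S of vertices (there are C(201, 4) = 65998350 such S), let X_S = 1 if S induces a K_4 (all C(4, 2) = 6 edges present). Then P(X_S = 1) = (1/2)^6 = 1/64. By linearity of expectation, E[# K_4] = C(201, 4) · (1/2)^6 = 65998350 / 64 = 32999175/32 = 1031224.21875.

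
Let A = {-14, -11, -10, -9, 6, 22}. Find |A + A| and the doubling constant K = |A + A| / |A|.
K = |A + A| / |A| = 19/6

Enumerate A + A = {a + b : a, b ∈ A}. With |A| = 6, there are |A|^2 = 36 ordered sum pairs; collecting distinct values, A + A = {-28, -25, -24, -23, -22, -21, -20, -19, -18, -8, -5, -4, -3, 8, 11, 12, 13, 28, 44}, so |A + A| = 19. Thus K = 19/6. For comparison, the minimum possible |A + A| over all 6-element sets is 2·6 − 1 = 11 (so min K = 11/6), attained only by arithmetic progressions.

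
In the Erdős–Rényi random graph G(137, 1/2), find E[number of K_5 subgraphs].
E[# K_5] = C(137, 5) · (1/2)^C(5, 2) = 373566942 / 2^10 = 186783471/512 ≈ 364811.466797

For each 5-subset S of vertices (there are C(137, 5) = 373566942 such S), let X_S = 1 if S induces a K_5 (all C(5, 2) = 10 edges present). Then P(X_S = 1) = (1/2)^10 = 1/1024. By linearity of expectation, E[# K_5] = C(137, 5) · (1/2)^10 = 373566942 / 1024 = 186783471/512 ≈ 364811.466797.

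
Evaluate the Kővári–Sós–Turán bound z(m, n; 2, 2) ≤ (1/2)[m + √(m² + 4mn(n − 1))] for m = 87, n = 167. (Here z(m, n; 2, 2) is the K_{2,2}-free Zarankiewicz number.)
z(87, 167; 2, 2) ≤ (1/2)[87 + √(87² + 4·87·167·166)] = (1/2)[87 + √9654825] = 1597.1107

Kővári–Sós–Turán: let r_1, ..., r_87 be the row sums and z = Σ r_i the total number of 1s. Each pair of columns can share at most one row with both entries 1 (else a 2×2 all-ones block appears), so Σ_i C(r_i, 2) ≤ C(167, 2) = 13861. By convexity Σ_i C(r_i, 2) ≥ 87·C(z/87, 2) = z(z − 87)/(2·87), giving z² − 87z − 87·167·166 ≤ 0 and hence z ≤ (1/2)[87 + √(7569 + 4·2411814)] = (1/2)[87 + √9654825] ≈ (1/2)(87 + 3107.2214) = 1597.1107.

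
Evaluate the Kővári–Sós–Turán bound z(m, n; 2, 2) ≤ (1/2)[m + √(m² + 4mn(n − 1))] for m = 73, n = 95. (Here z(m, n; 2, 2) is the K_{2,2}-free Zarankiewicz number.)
z(73, 95; 2, 2) ≤ (1/2)[73 + √(73² + 4·73·95·94)] = (1/2)[73 + √2612889] = 844.7217

Kővári–Sós–Turán: let r_1, ..., r_73 be the row sums and z = Σ r_i the total number of 1s. Each pair of columns can share at most one row with both entries 1 (else a 2×2 all-ones block appears), so Σ_i C(r_i, 2) ≤ C(95, 2) = 4465. By convexity Σ_i C(r_i, 2) ≥ 73·C(z/73, 2) = z(z − 73)/(2·73), giving z² − 73z − 73·95·94 ≤ 0 and hence z ≤ (1/2)[73 + √(5329 + 4·651890)] = (1/2)[73 + √2612889] ≈ (1/2)(73 + 1616.4433) = 844.7217.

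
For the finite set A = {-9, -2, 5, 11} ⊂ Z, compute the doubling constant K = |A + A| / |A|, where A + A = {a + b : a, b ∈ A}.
K = |A + A| / |A| = 9/4

Enumerate A + A = {a + b : a, b ∈ A}. With |A| = 4, there are |A|^2 = 16 ordered sum pairs; collecting distinct values, A + A = {-18, -11, -4, 2, 3, 9, 10, 16, 22}, so |A + A| = 9. Thus K = 9/4. For comparison, the minimum possible |A + A| over all 4-element sets is 2·4 − 1 = 7 (so min K = 7/4), attained only by arithmetic progressions.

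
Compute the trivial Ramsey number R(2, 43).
R(2, 43) = 43

R(2, k) = k for all k ≥ 2: in a 2-colouring of K_k, either some edge is red (a red K_2) or all edges are blue (a blue K_k). And K_{42} coloured all-blue has no blue K_43, so R(2, 43) > 42. Hence R(2, 43) = 43.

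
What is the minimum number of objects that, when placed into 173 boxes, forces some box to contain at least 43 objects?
n = (43 − 1)·173 + 1 = 7267

By the generalised pigeonhole principle, to guarantee some box contains ≥ r objects we need more than (r − 1) · k objects total. Threshold: n = (r − 1) · k + 1. With r = 43 and k = 173: n = 42 · 173 + 1 = 7266 + 1 = 7267. For n = 7266 = 42 · 173, we can put exactly 42 objects in every box, avoiding 43 in any single one — so 7267 is tight.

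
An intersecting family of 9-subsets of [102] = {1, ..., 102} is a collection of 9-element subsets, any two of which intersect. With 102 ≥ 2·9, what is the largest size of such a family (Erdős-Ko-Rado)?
max |F| = C(101, 8) = 202095455100

The Erdős-Ko-Rado theorem states: for n ≥ 2k, an intersecting family of k-subsets of an n-element set has size at most C(n − 1, k − 1), with equality for 'star' families {A ⊆ [n] : |A| = k, i ∈ A} (fix an element i). For n = 102, k = 9: C(101, 8) = 202095455100.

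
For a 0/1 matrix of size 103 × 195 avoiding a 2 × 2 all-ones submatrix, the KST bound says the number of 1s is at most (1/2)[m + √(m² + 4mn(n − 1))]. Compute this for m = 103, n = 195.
z(103, 195; 2, 2) ≤ (1/2)[103 + √(103² + 4·103·195·194)] = (1/2)[103 + √15596569] = 2026.1246

Kővári–Sós–Turán: let r_1, ..., r_103 be the row sums and z = Σ r_i the total number of 1s. Each pair of columns can share at most one row with both entries 1 (else a 2×2 all-ones block appears), so Σ_i C(r_i, 2) ≤ C(195, 2) = 18915. By convexity Σ_i C(r_i, 2) ≥ 103·C(z/103, 2) = z(z − 103)/(2·103), giving z² − 103z − 103·195·194 ≤ 0 and hence z ≤ (1/2)[103 + √(10609 + 4·3896490)] = (1/2)[103 + √15596569] ≈ (1/2)(103 + 3949.2492) = 2026.1246.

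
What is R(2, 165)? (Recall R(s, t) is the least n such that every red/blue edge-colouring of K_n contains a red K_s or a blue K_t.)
R(2, 165) = 165

R(2, k) = k for all k ≥ 2: in a 2-colouring of K_k, either some edge is red (a red K_2) or all edges are blue (a blue K_k). And K_{164} coloured all-blue has no blue K_165, so R(2, 165) > 164. Hence R(2, 165) = 165.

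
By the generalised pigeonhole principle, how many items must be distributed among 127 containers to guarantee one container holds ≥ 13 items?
n = (13 − 1)·127 + 1 = 1525

By the generalised pigeonhole principle, to guarantee some box contains ≥ r objects we need more than (r − 1) · k objects total. Threshold: n = (r − 1) · k + 1. With r = 13 and k = 127: n = 12 · 127 + 1 = 1524 + 1 = 1525. For n = 1524 = 12 · 127, we can put exactly 12 objects in every box, avoiding 13 in any single one — so 1525 is tight.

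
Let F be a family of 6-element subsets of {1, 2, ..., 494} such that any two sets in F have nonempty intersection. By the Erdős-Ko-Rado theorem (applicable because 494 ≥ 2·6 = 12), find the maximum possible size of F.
max |F| = C(493, 5) = 237802933263

The Erdős-Ko-Rado theorem states: for n ≥ 2k, an intersecting family of k-subsets of an n-element set has size at most C(n − 1, k − 1), with equality for 'star' families {A ⊆ [n] : |A| = k, i ∈ A} (fix an element i). For n = 494, k = 6: C(493, 5) = 237802933263.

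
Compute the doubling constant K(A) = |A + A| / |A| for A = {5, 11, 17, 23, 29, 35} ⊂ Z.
K = |A + A| / |A| = 11/6

Enumerate A + A = {a + b : a, b ∈ A}. With |A| = 6, there are |A|^2 = 36 ordered sum pairs; collecting distinct values, A + A = {10, 16, 22, 28, 34, 40, 46, 52, 58, 64, 70}, so |A + A| = 11. Thus K = 11/6. Here |A + A| = 2|A| − 1 = 11, the minimum possible — so K = 11/6 is minimal, which holds iff A is an arithmetic progression.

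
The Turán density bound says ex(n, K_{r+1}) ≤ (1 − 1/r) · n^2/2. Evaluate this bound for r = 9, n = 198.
Turán density bound = (8/9) · 198^2/2 = 17424

Turán's theorem: ex(n, K_{r+1}) is achieved by the complete r-partite Turán graph T(n, r) with parts as balanced as possible, and is at most (1 − 1/r) · n^2/2. For r = 9, n = 198: the density bound is (8/9) · 39204/2 = 17424. Since 9 ∣ 198, the Turán graph T(198, 9) has parts of equal size 22, and its edge count e(T(198, 9)) = 17424 attains the density bound exactly.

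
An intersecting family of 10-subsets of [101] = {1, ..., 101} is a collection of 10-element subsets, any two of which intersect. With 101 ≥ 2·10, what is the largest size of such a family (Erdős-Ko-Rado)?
max |F| = C(100, 9) = 1902231808400

Erdős-Ko-Rado (1961): when n ≥ 2k, max |F| = C(n−1, k−1). The bound is attained by the star {A : i ∈ A} for any fixed i ∈ [n]. Here C(101−1, 10−1) = C(100, 9) = 1902231808400.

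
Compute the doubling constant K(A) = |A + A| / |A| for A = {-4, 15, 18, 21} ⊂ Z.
K = |A + A| / |A| = 9/4

Enumerate A + A = {a + b : a, b ∈ A}. With |A| = 4, there are |A|^2 = 16 ordered sum pairs; collecting distinct values, A + A = {-8, 11, 14, 17, 30, 33, 36, 39, 42}, so |A + A| = 9. Thus K = 9/4. For comparison, the minimum possible |A + A| over all 4-element sets is 2·4 − 1 = 7 (so min K = 7/4), attained only by arithmetic progressions.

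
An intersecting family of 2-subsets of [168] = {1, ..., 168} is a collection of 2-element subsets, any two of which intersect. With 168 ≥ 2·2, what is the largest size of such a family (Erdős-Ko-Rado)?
max |F| = C(167, 1) = 167

Erdős-Ko-Rado (1961): when n ≥ 2k, max |F| = C(n−1, k−1). The bound is attained by the star {A : i ∈ A} for any fixed i ∈ [n]. Here C(168−1, 2−1) = C(167, 1) = 167.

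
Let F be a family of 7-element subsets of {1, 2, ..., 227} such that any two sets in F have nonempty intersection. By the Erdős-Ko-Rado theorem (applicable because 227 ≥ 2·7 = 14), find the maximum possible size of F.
max |F| = C(226, 6) = 173083867320

The Erdős-Ko-Rado theorem states: for n ≥ 2k, an intersecting family of k-subsets of an n-element set has size at most C(n − 1, k − 1), with equality for 'star' families {A ⊆ [n] : |A| = k, i ∈ A} (fix an element i). For n = 227, k = 7: C(226, 6) = 173083867320.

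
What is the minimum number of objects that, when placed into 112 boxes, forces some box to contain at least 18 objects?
n = (18 − 1)·112 + 1 = 1905

By the generalised pigeonhole principle, to guarantee some box contains ≥ r objects we need more than (r − 1) · k objects total. Threshold: n = (r − 1) · k + 1. With r = 18 and k = 112: n = 17 · 112 + 1 = 1904 + 1 = 1905. For n = 1904 = 17 · 112, we can put exactly 17 objects in every box, avoiding 18 in any single one — so 1905 is tight.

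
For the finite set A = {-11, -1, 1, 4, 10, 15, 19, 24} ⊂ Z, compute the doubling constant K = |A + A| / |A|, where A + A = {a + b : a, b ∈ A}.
K = |A + A| / |A| = 30/8 = 15/4

Enumerate A + A = {a + b : a, b ∈ A}. With |A| = 8, there are |A|^2 = 64 ordered sum pairs; collecting distinct values, A + A = {-22, -12, -10, -7, -2, -1, 0, 2, 3, 4, 5, 8, 9, 11, 13, 14, 16, 18, 19, 20, 23, 25, 28, 29, 30, 34, 38, 39, 43, 48}, so |A + A| = 30. Thus K = 30/8 = 15/4. For comparison, the minimum possible |A + A| over all 8-element sets is 2·8 − 1 = 15 (so min K = 15/8), attained only by arithmetic progressions.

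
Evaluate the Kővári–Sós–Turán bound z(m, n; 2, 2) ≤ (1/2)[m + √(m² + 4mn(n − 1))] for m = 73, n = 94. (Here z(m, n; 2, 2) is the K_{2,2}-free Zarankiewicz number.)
z(73, 94; 2, 2) ≤ (1/2)[73 + √(73² + 4·73·94·93)] = (1/2)[73 + √2557993] = 836.1863

Kővári–Sós–Turán: let r_1, ..., r_73 be the row sums and z = Σ r_i the total number of 1s. Each pair of columns can share at most one row with both entries 1 (else a 2×2 all-ones block appears), so Σ_i C(r_i, 2) ≤ C(94, 2) = 4371. By convexity Σ_i C(r_i, 2) ≥ 73·C(z/73, 2) = z(z − 73)/(2·73), giving z² − 73z − 73·94·93 ≤ 0 and hence z ≤ (1/2)[73 + √(5329 + 4·638166)] = (1/2)[73 + √2557993] ≈ (1/2)(73 + 1599.3727) = 836.1863.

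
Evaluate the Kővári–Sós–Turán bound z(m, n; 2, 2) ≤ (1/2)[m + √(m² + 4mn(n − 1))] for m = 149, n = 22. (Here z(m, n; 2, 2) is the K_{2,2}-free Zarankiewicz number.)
z(149, 22; 2, 2) ≤ (1/2)[149 + √(149² + 4·149·22·21)] = (1/2)[149 + √297553] = 347.2421

Kővári–Sós–Turán: let r_1, ..., r_149 be the row sums and z = Σ r_i the total number of 1s. Each pair of columns can share at most one row with both entries 1 (else a 2×2 all-ones block appears), so Σ_i C(r_i, 2) ≤ C(22, 2) = 231. By convexity Σ_i C(r_i, 2) ≥ 149·C(z/149, 2) = z(z − 149)/(2·149), giving z² − 149z − 149·22·21 ≤ 0 and hence z ≤ (1/2)[149 + √(22201 + 4·68838)] = (1/2)[149 + √297553] ≈ (1/2)(149 + 545.4842) = 347.2421.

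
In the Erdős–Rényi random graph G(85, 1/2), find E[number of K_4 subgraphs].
E[# K_4] = C(85, 4) · (1/2)^C(4, 2) = 2024785 / 2^6 = 31637.265625

For each 4-subset S of vertices (there are C(85, 4) = 2024785 such S), let X_S = 1 if S induces a K_4 (all C(4, 2) = 6 edges present). Then P(X_S = 1) = (1/2)^6 = 1/64. By linearity of expectation, E[# K_4] = C(85, 4) · (1/2)^6 = 2024785 / 64 = 31637.265625.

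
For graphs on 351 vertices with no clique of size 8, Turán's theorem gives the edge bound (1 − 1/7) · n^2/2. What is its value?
Turán density bound = (6/7) · 351^2/2 = 369603/7 ≈ 52800.4286

Turán's theorem: ex(n, K_{r+1}) is achieved by the complete r-partite Turán graph T(n, r) with parts as balanced as possible, and is at most (1 − 1/r) · n^2/2. For r = 7, n = 351: the density bound is (6/7) · 123201/2 = 369603/7 ≈ 52800.4286. The integer-valued extremum is e(T(351, 7)) = 52800, which is strictly less than the density bound 369603/7 since 7 ∤ 351 (the parts of T(351, 7) cannot all be equal).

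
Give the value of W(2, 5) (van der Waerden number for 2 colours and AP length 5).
W(2, 5) = 178

W(2, 5) = 178. The lower bound W(2, 5) > 177 comes from an explicit good 2-colouring of [1, 177]; the upper bound W(2, 5) ≤ 178 was verified by exhaustive search over 2-colourings of [1, 178].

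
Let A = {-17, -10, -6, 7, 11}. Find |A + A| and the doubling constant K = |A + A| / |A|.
K = |A + A| / |A| = 14/5

Enumerate A + A = {a + b : a, b ∈ A}. With |A| = 5, there are |A|^2 = 25 ordered sum pairs; collecting distinct values, A + A = {-34, -27, -23, -20, -16, -12, -10, -6, -3, 1, 5, 14, 18, 22}, so |A + A| = 14. Thus K = 14/5. For comparison, the minimum possible |A + A| over all 5-element sets is 2·5 − 1 = 9 (so min K = 9/5), attained only by arithmetic progressions.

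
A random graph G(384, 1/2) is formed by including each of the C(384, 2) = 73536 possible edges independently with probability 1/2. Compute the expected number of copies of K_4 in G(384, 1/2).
E[# K_4] = C(384, 4) · (1/2)^C(4, 2) = 891881376 / 2^6 = 27871293/2 = 13935646.5

For each 4-subset S of vertices (there are C(384, 4) = 891881376 such S), let X_S = 1 if S induces a K_4 (all C(4, 2) = 6 edges present). Then P(X_S = 1) = (1/2)^6 = 1/64. By linearity of expectation, E[# K_4] = C(384, 4) · (1/2)^6 = 891881376 / 64 = 27871293/2 = 13935646.5.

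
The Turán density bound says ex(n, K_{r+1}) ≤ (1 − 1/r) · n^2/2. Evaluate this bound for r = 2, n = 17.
Turán density bound = (1/2) · 17^2/2 = 289/4 ≈ 72.25

Turán's theorem: ex(n, K_{r+1}) is achieved by the complete r-partite Turán graph T(n, r) with parts as balanced as possible, and is at most (1 − 1/r) · n^2/2. For r = 2, n = 17: the density bound is (1/2) · 289/2 = 289/4 ≈ 72.25. The integer-valued extremum is e(T(17, 2)) = 72, which is strictly less than the density bound 289/4 since 2 ∤ 17 (the parts of T(17, 2) cannot all be equal).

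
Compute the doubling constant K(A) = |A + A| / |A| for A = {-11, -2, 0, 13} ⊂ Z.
K = |A + A| / |A| = 10/4 = 5/2

Enumerate A + A = {a + b : a, b ∈ A}. With |A| = 4, there are |A|^2 = 16 ordered sum pairs; collecting distinct values, A + A = {-22, -13, -11, -4, -2, 0, 2, 11, 13, 26}, so |A + A| = 10. Thus K = 10/4 = 5/2. For comparison, the minimum possible |A + A| over all 4-element sets is 2·4 − 1 = 7 (so min K = 7/4), attained only by arithmetic progressions.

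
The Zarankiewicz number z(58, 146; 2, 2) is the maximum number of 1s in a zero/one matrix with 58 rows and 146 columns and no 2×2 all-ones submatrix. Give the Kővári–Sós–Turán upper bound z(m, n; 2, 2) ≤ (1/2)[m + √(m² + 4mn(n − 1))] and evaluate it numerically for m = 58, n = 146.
z(58, 146; 2, 2) ≤ (1/2)[58 + √(58² + 4·58·146·145)] = (1/2)[58 + √4914804] = 1137.4679

Kővári–Sós–Turán: let r_1, ..., r_58 be the row sums and z = Σ r_i the total number of 1s. Each pair of columns can share at most one row with both entries 1 (else a 2×2 all-ones block appears), so Σ_i C(r_i, 2) ≤ C(146, 2) = 10585. By convexity Σ_i C(r_i, 2) ≥ 58·C(z/58, 2) = z(z − 58)/(2·58), giving z² − 58z − 58·146·145 ≤ 0 and hence z ≤ (1/2)[58 + √(3364 + 4·1227860)] = (1/2)[58 + √4914804] ≈ (1/2)(58 + 2216.9357) = 1137.4679.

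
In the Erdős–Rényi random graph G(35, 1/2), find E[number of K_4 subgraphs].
E[# K_4] = C(35, 4) · (1/2)^C(4, 2) = 52360 / 2^6 = 6545/8 = 818.125

For each 4-subset S of vertices (there are C(35, 4) = 52360 such S), let X_S = 1 if S induces a K_4 (all C(4, 2) = 6 edges present). Then P(X_S = 1) = (1/2)^6 = 1/64. By linearity of expectation, E[# K_4] = C(35, 4) · (1/2)^6 = 52360 / 64 = 6545/8 = 818.125.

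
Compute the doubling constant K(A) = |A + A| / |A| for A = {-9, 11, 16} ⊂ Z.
K = |A + A| / |A| = 6/3 = 2

Enumerate A + A = {a + b : a, b ∈ A}. With |A| = 3, there are |A|^2 = 9 ordered sum pairs; collecting distinct values, A + A = {-18, 2, 7, 22, 27, 32}, so |A + A| = 6. Thus K = 6/3 = 2. For comparison, the minimum possible |A + A| over all 3-element sets is 2·3 − 1 = 5 (so min K = 5/3), attained only by arithmetic progressions.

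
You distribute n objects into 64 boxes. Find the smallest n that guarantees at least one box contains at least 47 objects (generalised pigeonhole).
n = (47 − 1)·64 + 1 = 2945

By the generalised pigeonhole principle, to guarantee some box contains ≥ r objects we need more than (r − 1) · k objects total. Threshold: n = (r − 1) · k + 1. With r = 47 and k = 64: n = 46 · 64 + 1 = 2944 + 1 = 2945. For n = 2944 = 46 · 64, we can put exactly 46 objects in every box, avoiding 47 in any single one — so 2945 is tight.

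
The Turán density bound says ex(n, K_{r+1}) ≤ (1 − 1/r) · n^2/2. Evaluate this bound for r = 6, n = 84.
Turán density bound = (5/6) · 84^2/2 = 2940

Turán's theorem: ex(n, K_{r+1}) is achieved by the complete r-partite Turán graph T(n, r) with parts as balanced as possible, and is at most (1 − 1/r) · n^2/2. For r = 6, n = 84: the density bound is (5/6) · 7056/2 = 2940. Since 6 ∣ 84, the Turán graph T(84, 6) has parts of equal size 14, and its edge count e(T(84, 6)) = 2940 attains the density bound exactly.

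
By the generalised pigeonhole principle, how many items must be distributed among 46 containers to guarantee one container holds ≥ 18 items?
n = (18 − 1)·46 + 1 = 783

By the generalised pigeonhole principle, to guarantee some box contains ≥ r objects we need more than (r − 1) · k objects total. Threshold: n = (r − 1) · k + 1. With r = 18 and k = 46: n = 17 · 46 + 1 = 782 + 1 = 783. For n = 782 = 17 · 46, we can put exactly 17 objects in every box, avoiding 18 in any single one — so 783 is tight.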